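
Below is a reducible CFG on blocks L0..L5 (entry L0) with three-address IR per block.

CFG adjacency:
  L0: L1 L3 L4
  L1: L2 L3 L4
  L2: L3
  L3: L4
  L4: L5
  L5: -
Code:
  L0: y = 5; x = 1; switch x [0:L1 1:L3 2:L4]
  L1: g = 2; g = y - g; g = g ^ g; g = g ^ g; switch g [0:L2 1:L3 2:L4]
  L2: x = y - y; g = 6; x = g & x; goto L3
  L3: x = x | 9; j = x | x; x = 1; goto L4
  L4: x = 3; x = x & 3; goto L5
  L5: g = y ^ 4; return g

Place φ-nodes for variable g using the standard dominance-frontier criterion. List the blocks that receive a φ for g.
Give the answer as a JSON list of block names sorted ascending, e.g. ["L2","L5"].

idom tree: L1←L0 L2←L1 L3←L0 L4←L0 L5←L4
Dom at joins:
  L3: preds {L0,L1,L2}: {L0} ∩ {L0,L1} ∩ {L0,L1,L2} = {L0}; idom=L0
  L4: preds {L0,L1,L3}: {L0} ∩ {L0,L1} ∩ {L0,L3} = {L0}; idom=L0

DF derivation:
  L3←L0: walk · to L0
  L3←L1: walk L1 to L0
  L3←L2: walk L2→L1 to L0
  L4←L0: walk · to L0
  L4←L1: walk L1 to L0
  L4←L3: walk L3 to L0
  L0 → ∅
  L1 → {L3,L4}
  L2 → {L3}
  L3 → {L4}
  L4 → ∅
  L5 → ∅

φ for g: defs {L1,L2,L5}
  DF⁺ = {L3,L4}

Answer: ["L3", "L4"]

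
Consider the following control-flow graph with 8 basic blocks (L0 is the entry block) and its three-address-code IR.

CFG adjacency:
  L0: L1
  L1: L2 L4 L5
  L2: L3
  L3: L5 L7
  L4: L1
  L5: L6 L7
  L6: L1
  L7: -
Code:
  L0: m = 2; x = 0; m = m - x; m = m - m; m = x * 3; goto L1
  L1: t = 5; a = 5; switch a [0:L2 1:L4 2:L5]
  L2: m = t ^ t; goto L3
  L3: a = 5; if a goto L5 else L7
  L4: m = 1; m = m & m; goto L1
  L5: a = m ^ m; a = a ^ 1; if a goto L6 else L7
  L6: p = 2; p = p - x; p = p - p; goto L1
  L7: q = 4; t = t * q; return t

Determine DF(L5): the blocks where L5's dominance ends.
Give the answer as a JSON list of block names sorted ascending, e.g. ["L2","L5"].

Answer: ["L1", "L7"]

Analysis:
idom tree: L1←L0 L2←L1 L3←L2 L4←L1 L5←L1 L6←L5 L7←L1
Dom at joins:
  L1: preds {L0,L4,L6}: {L0} ∩ {L0,L1,L4} ∩ {L0,L1,L5,L6} = {L0}; idom=L0
  L5: preds {L1,L3}: {L0,L1} ∩ {L0,L1,L2,L3} = {L0,L1}; idom=L1
  L7: preds {L3,L5}: {L0,L1,L2,L3} ∩ {L0,L1,L5} = {L0,L1}; idom=L1

Frontier:
  join L1 pred L0: · stop@L0
  join L1 pred L4: L4→L1 stop@L0
  join L1 pred L6: L6→L5→L1 stop@L0
  join L5 pred L1: · stop@L1
  join L5 pred L3: L3→L2 stop@L1
  join L7 pred L3: L3→L2 stop@L1
  join L7 pred L5: L5 stop@L1
  L0: DF=∅
  L1: DF={L1}
  L2: DF={L5,L7}
  L3: DF={L5,L7}
  L4: DF={L1}
  L5: DF={L1,L7}
  L6: DF={L1}
  L7: DF=∅

DF(L5) = ["L1", "L7"]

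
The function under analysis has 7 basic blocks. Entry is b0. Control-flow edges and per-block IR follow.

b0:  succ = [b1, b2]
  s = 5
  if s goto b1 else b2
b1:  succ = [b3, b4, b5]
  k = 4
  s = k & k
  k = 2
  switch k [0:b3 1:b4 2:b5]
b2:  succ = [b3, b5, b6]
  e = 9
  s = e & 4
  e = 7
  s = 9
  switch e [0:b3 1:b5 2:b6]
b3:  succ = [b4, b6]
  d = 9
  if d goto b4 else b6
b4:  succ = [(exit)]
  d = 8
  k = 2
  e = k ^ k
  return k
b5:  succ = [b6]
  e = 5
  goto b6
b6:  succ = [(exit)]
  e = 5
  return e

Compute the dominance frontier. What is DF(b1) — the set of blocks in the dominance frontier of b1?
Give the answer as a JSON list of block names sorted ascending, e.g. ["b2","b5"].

Answer: ["b3", "b4", "b5"]

Analysis:
idom tree: b1←b0 b2←b0 b3←b0 b4←b0 b5←b0 b6←b0
Dom at joins:
  b3: preds {b1,b2}: {b0,b1} ∩ {b0,b2} = {b0}; idom=b0
  b4: preds {b1,b3}: {b0,b1} ∩ {b0,b3} = {b0}; idom=b0
  b5: preds {b1,b2}: {b0,b1} ∩ {b0,b2} = {b0}; idom=b0
  b6: preds {b2,b3,b5}: {b0,b2} ∩ {b0,b3} ∩ {b0,b5} = {b0}; idom=b0

Frontier:
  b3←b1: walk b1 to b0
  b3←b2: walk b2 to b0
  b4←b1: walk b1 to b0
  b4←b3: walk b3 to b0
  b5←b1: walk b1 to b0
  b5←b2: walk b2 to b0
  b6←b2: walk b2 to b0
  b6←b3: walk b3 to b0
  b6←b5: walk b5 to b0
  b0: DF=∅
  b1: DF={b3,b4,b5}
  b2: DF={b3,b5,b6}
  b3: DF={b4,b6}
  b4: DF=∅
  b5: DF={b6}
  b6: DF=∅

DF(b1) = ["b3", "b4", "b5"]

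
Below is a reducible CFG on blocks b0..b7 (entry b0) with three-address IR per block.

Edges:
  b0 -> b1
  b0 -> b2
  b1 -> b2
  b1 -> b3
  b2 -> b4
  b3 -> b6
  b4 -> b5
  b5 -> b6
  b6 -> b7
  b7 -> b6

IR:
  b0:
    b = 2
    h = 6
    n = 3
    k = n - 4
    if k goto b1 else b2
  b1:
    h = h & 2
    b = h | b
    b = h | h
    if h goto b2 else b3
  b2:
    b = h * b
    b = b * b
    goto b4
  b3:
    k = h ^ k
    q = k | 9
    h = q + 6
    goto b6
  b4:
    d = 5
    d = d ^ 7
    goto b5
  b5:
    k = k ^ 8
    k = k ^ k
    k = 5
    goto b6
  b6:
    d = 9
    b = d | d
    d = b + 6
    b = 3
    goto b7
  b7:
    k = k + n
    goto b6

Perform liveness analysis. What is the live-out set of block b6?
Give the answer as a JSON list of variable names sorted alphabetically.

Answer: ["k", "n"]

Derivation:
Block summaries:
  b0: {b,h,k,n} / ∅
  b1: {b,h} / {b,h}
  b2: {b} / {b,h}
  b3: {h,k,q} / {h,k}
  b4: {d} / ∅
  b5: {k} / {k}
  b6: {b,d} / ∅
  b7: {k} / {k,n}

Live sets:
  live b0: ∅→{b,h,k,n}
  live b1: {b,h,k,n}→{b,h,k,n}
  live b2: {b,h,k,n}→{k,n}
  live b3: {h,k,n}→{k,n}
  live b4: {k,n}→{k,n}
  live b5: {k,n}→{k,n}
  live b6: {k,n}→{k,n}
  live b7: {k,n}→{k,n}

live-out(b6) = ["k", "n"]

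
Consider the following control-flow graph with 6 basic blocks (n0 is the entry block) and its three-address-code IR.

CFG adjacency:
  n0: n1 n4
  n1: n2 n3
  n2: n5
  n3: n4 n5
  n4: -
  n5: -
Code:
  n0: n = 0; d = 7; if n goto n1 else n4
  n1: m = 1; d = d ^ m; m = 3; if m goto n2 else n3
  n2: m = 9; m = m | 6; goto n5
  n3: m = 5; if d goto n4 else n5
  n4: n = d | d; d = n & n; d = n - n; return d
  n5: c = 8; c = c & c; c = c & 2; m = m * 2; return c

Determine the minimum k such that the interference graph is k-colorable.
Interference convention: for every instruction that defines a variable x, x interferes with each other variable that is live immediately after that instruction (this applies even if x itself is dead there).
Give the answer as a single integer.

Answer: 2

Working:
Block summaries:
  n0 def {d,n} use ∅
  n1 def {d,m} use {d}
  n2 def {m} use ∅
  n3 def {m} use {d}
  n4 def {d,n} use {d}
  n5 def {c,m} use {m}

Backward fixpoint:
  live n0: ∅→{d}
  live n1: {d}→{d}
  live n2: ∅→{m}
  live n3: {d}→{d,m}
  live n4: {d}→∅
  live n5: {m}→∅

Conflict graph:
  c↔{m}
  d↔{m,n}
  m↔{c,d}
  n↔{d}

Colouring:
  {c,m} pairwise interfere (2-clique) ⇒ χ ≥ 2
  assign c→r0 d→r0 m→r1 n→r1 — no edge inside a register ⇒ χ ≤ 2
  χ = 2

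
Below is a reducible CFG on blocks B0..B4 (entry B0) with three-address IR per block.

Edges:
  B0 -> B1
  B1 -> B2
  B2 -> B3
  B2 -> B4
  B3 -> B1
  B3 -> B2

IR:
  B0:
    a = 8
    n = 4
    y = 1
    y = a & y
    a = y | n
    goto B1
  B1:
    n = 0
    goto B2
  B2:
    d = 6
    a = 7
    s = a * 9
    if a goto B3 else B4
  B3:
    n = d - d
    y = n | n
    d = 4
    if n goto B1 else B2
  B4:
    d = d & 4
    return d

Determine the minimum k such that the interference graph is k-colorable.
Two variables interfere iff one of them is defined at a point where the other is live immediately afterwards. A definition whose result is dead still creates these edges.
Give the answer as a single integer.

Answer: 3

Analysis:
Block summaries:
  B0: def={a,n,y} ue=∅
  B1: def={n} ue=∅
  B2: def={a,d,s} ue=∅
  B3: def={d,n,y} ue={d}
  B4: def={d} ue={d}

Backward fixpoint:
  live B0: ∅→∅
  live B1: ∅→∅
  live B2: ∅→{d}
  live B3: {d}→∅
  live B4: {d}→∅

Interference:
  a↔{d,n,s,y}
  d↔{a,n,s}
  n↔{a,d,y}
  s↔{a,d}
  y↔{a,n}

Chromatic number:
  {a,d,n} pairwise interfere (3-clique) ⇒ χ ≥ 3
  3-colouring: R0={a}  R1={d,y}  R2={n,s}
  χ = 3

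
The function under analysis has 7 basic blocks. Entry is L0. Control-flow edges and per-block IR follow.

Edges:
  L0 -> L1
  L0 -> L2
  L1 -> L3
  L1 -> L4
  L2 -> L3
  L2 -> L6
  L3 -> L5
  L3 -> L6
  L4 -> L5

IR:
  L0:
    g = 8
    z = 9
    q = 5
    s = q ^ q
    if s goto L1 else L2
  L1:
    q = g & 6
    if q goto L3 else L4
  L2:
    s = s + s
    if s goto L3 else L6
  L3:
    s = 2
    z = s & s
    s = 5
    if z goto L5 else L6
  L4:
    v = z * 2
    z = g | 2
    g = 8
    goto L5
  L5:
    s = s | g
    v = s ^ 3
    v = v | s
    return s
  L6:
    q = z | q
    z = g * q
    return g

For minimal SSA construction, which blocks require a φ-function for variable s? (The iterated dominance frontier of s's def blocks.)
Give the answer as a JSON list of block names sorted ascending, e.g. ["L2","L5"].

idom tree: L1←L0 L2←L0 L3←L0 L4←L1 L5←L0 L6←L0
Dom∩ at merges:
  L3: preds {L1,L2}: {L0,L1} ∩ {L0,L2} = {L0}; idom=L0
  L5: preds {L3,L4}: {L0,L3} ∩ {L0,L1,L4} = {L0}; idom=L0
  L6: preds {L2,L3}: {L0,L2} ∩ {L0,L3} = {L0}; idom=L0

Frontier:
  join L3 pred L1: L1 stop@L0
  join L3 pred L2: L2 stop@L0
  join L5 pred L3: L3 stop@L0
  join L5 pred L4: L4→L1 stop@L0
  join L6 pred L2: L2 stop@L0
  join L6 pred L3: L3 stop@L0
  DF(L0)=∅
  DF(L1)={L3,L5}
  DF(L2)={L3,L6}
  DF(L3)={L5,L6}
  DF(L4)={L5}
  DF(L5)=∅
  DF(L6)=∅

φ for s: defs {L0,L2,L3,L5}
  DF⁺ = {L3,L5,L6}

Answer: ["L3", "L5", "L6"]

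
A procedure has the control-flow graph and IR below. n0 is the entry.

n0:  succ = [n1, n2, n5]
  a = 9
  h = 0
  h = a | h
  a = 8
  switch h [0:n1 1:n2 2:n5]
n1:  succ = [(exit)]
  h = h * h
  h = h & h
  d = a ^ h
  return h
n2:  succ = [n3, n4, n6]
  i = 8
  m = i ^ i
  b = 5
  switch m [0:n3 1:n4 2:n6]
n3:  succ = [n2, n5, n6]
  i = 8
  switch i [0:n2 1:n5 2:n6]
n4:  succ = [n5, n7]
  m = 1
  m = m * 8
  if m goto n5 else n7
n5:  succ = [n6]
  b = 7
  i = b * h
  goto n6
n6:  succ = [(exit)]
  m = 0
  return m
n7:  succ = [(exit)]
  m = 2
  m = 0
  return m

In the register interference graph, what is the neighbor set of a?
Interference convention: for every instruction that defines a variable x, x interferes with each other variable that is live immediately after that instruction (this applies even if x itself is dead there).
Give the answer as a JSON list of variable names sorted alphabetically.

Per-block:
  n0: def={a,h} ue=∅
  n1: def={d,h} ue={a,h}
  n2: def={b,i,m} ue=∅
  n3: def={i} ue=∅
  n4: def={m} ue=∅
  n5: def={b,i} ue={h}
  n6: def={m} ue=∅
  n7: def={m} ue=∅

Liveness:
  n0: in=∅ out={a,h}
  n1: in={a,h} out=∅
  n2: in={h} out={h}
  n3: in={h} out={h}
  n4: in={h} out={h}
  n5: in={h} out=∅
  n6: in=∅ out=∅
  n7: in=∅ out=∅

Interfere edges:
  a: {h}
  b: {h,m}
  d: {h}
  h: {a,b,d,i,m}
  i: {h}
  m: {b,h}

N(a) = ["h"]

Answer: ["h"]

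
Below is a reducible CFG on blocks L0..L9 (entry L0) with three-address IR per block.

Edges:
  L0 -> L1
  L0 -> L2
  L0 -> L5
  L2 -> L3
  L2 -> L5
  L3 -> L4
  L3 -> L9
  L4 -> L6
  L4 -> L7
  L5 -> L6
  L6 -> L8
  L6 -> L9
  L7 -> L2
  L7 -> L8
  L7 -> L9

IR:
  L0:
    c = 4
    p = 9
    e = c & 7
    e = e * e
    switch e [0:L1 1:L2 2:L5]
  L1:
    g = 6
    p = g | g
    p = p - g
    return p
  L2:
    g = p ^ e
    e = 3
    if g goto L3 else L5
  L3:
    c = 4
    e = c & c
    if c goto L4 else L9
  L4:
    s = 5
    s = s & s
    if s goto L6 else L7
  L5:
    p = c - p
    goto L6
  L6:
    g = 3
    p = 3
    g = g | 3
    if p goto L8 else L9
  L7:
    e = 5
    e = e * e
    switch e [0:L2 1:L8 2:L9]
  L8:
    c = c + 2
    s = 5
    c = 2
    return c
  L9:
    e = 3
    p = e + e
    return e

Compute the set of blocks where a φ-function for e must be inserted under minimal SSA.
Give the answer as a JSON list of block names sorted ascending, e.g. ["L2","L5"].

idom tree: L1←L0 L2←L0 L3←L2 L4←L3 L5←L0 L6←L0 L7←L4 L8←L0 L9←L0
Dom∩ at merges:
  L2: preds {L0,L7}: {L0} ∩ {L0,L2,L3,L4,L7} = {L0}; idom=L0
  L5: preds {L0,L2}: {L0} ∩ {L0,L2} = {L0}; idom=L0
  L6: preds {L4,L5}: {L0,L2,L3,L4} ∩ {L0,L5} = {L0}; idom=L0
  L8: preds {L6,L7}: {L0,L6} ∩ {L0,L2,L3,L4,L7} = {L0}; idom=L0
  L9: preds {L3,L6,L7}: {L0,L2,L3} ∩ {L0,L6} ∩ {L0,L2,L3,L4,L7} = {L0}; idom=L0

Frontier:
  L2←L0: walk · to L0
  L2←L7: walk L7→L4→L3→L2 to L0
  L5←L0: walk · to L0
  L5←L2: walk L2 to L0
  L6←L4: walk L4→L3→L2 to L0
  L6←L5: walk L5 to L0
  L8←L6: walk L6 to L0
  L8←L7: walk L7→L4→L3→L2 to L0
  L9←L3: walk L3→L2 to L0
  L9←L6: walk L6 to L0
  L9←L7: walk L7→L4→L3→L2 to L0
  L0 → ∅
  L1 → ∅
  L2 → {L2,L5,L6,L8,L9}
  L3 → {L2,L6,L8,L9}
  L4 → {L2,L6,L8,L9}
  L5 → {L6}
  L6 → {L8,L9}
  L7 → {L2,L8,L9}
  L8 → ∅
  L9 → ∅

φ for e: defs {L0,L2,L3,L7,L9}
  DF⁺ = {L2,L5,L6,L8,L9}

Answer: ["L2", "L5", "L6", "L8", "L9"]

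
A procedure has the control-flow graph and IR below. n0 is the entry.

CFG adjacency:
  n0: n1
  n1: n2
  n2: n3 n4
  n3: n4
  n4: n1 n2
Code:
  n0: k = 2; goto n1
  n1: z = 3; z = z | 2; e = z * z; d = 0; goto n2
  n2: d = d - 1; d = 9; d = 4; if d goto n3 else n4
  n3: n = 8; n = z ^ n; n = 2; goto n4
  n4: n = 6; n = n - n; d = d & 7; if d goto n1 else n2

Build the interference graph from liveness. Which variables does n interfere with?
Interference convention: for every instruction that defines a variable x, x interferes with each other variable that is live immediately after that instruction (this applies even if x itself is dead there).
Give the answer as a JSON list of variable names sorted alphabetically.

Answer: ["d", "z"]

Analysis:
Per-block:
  n0: def={k} ue=∅
  n1: def={d,e,z} ue=∅
  n2: def={d} ue={d}
  n3: def={n} ue={z}
  n4: def={d,n} ue={d}

Backward fixpoint:
  live n0: ∅→∅
  live n1: ∅→{d,z}
  live n2: {d,z}→{d,z}
  live n3: {d,z}→{d,z}
  live n4: {d,z}→{d,z}

Interfere edges:
  d↔{n,z}
  e↔{z}
  k↔∅
  n↔{d,z}
  z↔{d,e,n}

N(n) = ["d", "z"]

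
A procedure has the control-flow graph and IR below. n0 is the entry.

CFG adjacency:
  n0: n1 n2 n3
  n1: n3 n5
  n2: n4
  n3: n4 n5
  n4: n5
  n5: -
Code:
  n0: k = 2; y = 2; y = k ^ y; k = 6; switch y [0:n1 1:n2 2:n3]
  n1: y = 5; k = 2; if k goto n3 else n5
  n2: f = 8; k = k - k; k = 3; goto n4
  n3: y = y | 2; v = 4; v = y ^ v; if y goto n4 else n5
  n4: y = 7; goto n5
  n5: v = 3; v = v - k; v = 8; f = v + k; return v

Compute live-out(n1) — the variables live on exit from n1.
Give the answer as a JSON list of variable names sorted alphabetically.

Answer: ["k", "y"]

Working:
Per-block:
  n0: {k,y} / ∅
  n1: {k,y} / ∅
  n2: {f,k} / {k}
  n3: {v,y} / {y}
  n4: {y} / ∅
  n5: {f,v} / {k}

Live sets:
  live n0: ∅→{k,y}
  live n1: ∅→{k,y}
  live n2: {k}→{k}
  live n3: {k,y}→{k}
  live n4: {k}→{k}
  live n5: {k}→∅

live-out(n1) = ["k", "y"]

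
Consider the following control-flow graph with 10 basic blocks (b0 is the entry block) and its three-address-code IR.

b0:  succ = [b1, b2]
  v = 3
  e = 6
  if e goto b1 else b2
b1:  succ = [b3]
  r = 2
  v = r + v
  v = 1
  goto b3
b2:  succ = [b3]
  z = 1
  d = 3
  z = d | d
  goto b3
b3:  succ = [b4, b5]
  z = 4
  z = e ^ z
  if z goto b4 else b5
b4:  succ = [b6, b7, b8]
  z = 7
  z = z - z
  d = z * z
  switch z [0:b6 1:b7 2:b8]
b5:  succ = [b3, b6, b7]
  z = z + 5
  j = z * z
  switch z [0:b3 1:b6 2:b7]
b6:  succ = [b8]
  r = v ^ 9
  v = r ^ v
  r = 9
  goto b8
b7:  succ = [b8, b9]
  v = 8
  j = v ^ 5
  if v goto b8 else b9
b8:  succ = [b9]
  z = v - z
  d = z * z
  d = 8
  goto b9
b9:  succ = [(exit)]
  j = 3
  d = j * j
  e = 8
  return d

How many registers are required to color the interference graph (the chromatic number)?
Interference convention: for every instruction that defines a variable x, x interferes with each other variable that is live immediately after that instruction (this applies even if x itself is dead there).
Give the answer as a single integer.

Block summaries:
  b0: def={e,v} ue=∅
  b1: def={r,v} ue={v}
  b2: def={d,z} ue=∅
  b3: def={z} ue={e}
  b4: def={d,z} ue=∅
  b5: def={j,z} ue={z}
  b6: def={r,v} ue={v}
  b7: def={j,v} ue=∅
  b8: def={d,z} ue={v,z}
  b9: def={d,e,j} ue=∅

Live sets:
  b0: in=∅ out={e,v}
  b1: in={e,v} out={e,v}
  b2: in={e,v} out={e,v}
  b3: in={e,v} out={e,v,z}
  b4: in={v} out={v,z}
  b5: in={e,v,z} out={e,v,z}
  b6: in={v,z} out={v,z}
  b7: in={z} out={v,z}
  b8: in={v,z} out=∅
  b9: in=∅ out=∅

Conflict graph:
  d↔{e,v,z}
  e↔{d,j,r,v,z}
  j↔{e,v,z}
  r↔{e,v,z}
  v↔{d,e,j,r,z}
  z↔{d,e,j,r,v}

Chromatic number:
  lower bound: {d,e,v,z} mutually conflict ⇒ χ ≥ 4
  assign d→R3 e→R0 j→R3 r→R3 v→R1 z→R2 — no edge inside a register ⇒ χ ≤ 4
  χ = 4

Answer: 4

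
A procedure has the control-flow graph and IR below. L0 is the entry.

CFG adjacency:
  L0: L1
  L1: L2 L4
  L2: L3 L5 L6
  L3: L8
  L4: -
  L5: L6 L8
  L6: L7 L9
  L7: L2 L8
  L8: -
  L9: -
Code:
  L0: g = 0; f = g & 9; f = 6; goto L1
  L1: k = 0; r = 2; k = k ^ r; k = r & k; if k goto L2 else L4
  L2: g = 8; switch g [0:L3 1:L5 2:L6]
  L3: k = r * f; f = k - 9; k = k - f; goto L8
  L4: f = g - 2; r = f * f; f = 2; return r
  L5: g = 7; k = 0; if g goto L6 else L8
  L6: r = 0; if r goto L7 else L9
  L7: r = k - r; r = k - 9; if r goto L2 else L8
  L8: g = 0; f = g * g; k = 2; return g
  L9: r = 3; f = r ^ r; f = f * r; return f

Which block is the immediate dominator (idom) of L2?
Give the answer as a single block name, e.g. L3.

idom tree: L1←L0 L2←L1 L3←L2 L4←L1 L5←L2 L6←L2 L7←L6 L8←L2 L9←L6
Join-block Dom:
  L2: preds {L1,L7}: {L0,L1} ∩ {L0,L1,L2,L6,L7} = {L0,L1}; idom=L1
  L6: preds {L2,L5}: {L0,L1,L2} ∩ {L0,L1,L2,L5} = {L0,L1,L2}; idom=L2
  L8: preds {L3,L5,L7}: {L0,L1,L2,L3} ∩ {L0,L1,L2,L5} ∩ {L0,L1,L2,L6,L7} = {L0,L1,L2}; idom=L2

idom(L2) = L1

Answer: L1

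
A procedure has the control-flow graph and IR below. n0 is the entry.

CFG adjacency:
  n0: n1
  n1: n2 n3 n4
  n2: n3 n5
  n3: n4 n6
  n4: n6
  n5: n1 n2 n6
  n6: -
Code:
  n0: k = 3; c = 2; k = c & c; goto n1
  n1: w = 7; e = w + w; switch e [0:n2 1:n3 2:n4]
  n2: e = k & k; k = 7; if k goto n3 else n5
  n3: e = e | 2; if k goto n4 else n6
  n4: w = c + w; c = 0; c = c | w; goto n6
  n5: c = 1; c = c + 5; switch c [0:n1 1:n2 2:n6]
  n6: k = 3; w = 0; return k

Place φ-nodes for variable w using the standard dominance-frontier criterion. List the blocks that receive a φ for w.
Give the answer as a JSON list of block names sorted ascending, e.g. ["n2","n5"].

Answer: ["n1", "n6"]

Analysis:
idom tree: n1←n0 n2←n1 n3←n1 n4←n1 n5←n2 n6←n1
Join-block Dom:
  n1: preds {n0,n5}: {n0} ∩ {n0,n1,n2,n5} = {n0}; idom=n0
  n2: preds {n1,n5}: {n0,n1} ∩ {n0,n1,n2,n5} = {n0,n1}; idom=n1
  n3: preds {n1,n2}: {n0,n1} ∩ {n0,n1,n2} = {n0,n1}; idom=n1
  n4: preds {n1,n3}: {n0,n1} ∩ {n0,n1,n3} = {n0,n1}; idom=n1
  n6: preds {n3,n4,n5}: {n0,n1,n3} ∩ {n0,n1,n4} ∩ {n0,n1,n2,n5} = {n0,n1}; idom=n1

DF derivation:
  n1←n0: walk · to n0
  n1←n5: walk n5→n2→n1 to n0
  n2←n1: walk · to n1
  n2←n5: walk n5→n2 to n1
  n3←n1: walk · to n1
  n3←n2: walk n2 to n1
  n4←n1: walk · to n1
  n4←n3: walk n3 to n1
  n6←n3: walk n3 to n1
  n6←n4: walk n4 to n1
  n6←n5: walk n5→n2 to n1
  n0: DF=∅
  n1: DF={n1}
  n2: DF={n1,n2,n3,n6}
  n3: DF={n4,n6}
  n4: DF={n6}
  n5: DF={n1,n2,n6}
  n6: DF=∅

φ for w: defs {n1,n4,n6}
  DF⁺ = {n1,n6}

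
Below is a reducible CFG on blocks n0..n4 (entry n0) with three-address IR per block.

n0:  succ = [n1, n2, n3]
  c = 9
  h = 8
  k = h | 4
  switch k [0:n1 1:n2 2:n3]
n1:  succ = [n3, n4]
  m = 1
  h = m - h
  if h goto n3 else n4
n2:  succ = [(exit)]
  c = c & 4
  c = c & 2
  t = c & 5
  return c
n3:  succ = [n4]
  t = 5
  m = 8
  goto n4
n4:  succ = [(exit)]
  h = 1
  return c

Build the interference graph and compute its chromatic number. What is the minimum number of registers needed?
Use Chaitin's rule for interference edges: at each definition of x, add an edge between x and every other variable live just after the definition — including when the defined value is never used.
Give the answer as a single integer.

Answer: 3

Derivation:
Per-block:
  n0 def {c,h,k} use ∅
  n1 def {h,m} use {h}
  n2 def {c,t} use {c}
  n3 def {m,t} use ∅
  n4 def {h} use {c}

Liveness:
  live n0: ∅→{c,h}
  live n1: {c,h}→{c}
  live n2: {c}→∅
  live n3: {c}→{c}
  live n4: {c}→∅

Interference:
  c: {h,k,m,t}
  h: {c,k,m}
  k: {c,h}
  m: {c,h}
  t: {c}

Colouring:
  {c,h,k} pairwise interfere (3-clique) ⇒ χ ≥ 3
  assign c→c0 h→c1 k→c2 m→c2 t→c1 — no edge inside a register ⇒ χ ≤ 3
  χ = 3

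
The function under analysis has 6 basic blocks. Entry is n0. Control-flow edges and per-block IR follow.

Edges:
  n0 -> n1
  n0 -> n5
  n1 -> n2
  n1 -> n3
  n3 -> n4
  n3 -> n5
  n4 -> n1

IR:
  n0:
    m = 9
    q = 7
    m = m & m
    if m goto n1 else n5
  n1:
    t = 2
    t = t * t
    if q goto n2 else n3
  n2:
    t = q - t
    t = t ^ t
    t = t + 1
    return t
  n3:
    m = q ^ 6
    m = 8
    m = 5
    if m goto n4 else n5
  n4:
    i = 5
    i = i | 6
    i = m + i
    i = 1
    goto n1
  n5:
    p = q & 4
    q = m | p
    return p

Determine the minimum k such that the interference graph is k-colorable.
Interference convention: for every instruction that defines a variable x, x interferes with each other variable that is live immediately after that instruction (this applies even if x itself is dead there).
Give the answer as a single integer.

Answer: 3

Working:
Per-block:
  n0: def={m,q} ue=∅
  n1: def={t} ue={q}
  n2: def={t} ue={q,t}
  n3: def={m} ue={q}
  n4: def={i} ue={m}
  n5: def={p,q} ue={m,q}

Live sets:
  live n0: ∅→{m,q}
  live n1: {q}→{q,t}
  live n2: {q,t}→∅
  live n3: {q}→{m,q}
  live n4: {m,q}→{q}
  live n5: {m,q}→∅

Interference:
  i: {m,q}
  m: {i,p,q}
  p: {m,q}
  q: {i,m,p,t}
  t: {q}

Registers:
  clique {i,m,q} ⇒ need ≥ 3
  3-colouring: r0={q}  r1={m,t}  r2={i,p}
  χ = 3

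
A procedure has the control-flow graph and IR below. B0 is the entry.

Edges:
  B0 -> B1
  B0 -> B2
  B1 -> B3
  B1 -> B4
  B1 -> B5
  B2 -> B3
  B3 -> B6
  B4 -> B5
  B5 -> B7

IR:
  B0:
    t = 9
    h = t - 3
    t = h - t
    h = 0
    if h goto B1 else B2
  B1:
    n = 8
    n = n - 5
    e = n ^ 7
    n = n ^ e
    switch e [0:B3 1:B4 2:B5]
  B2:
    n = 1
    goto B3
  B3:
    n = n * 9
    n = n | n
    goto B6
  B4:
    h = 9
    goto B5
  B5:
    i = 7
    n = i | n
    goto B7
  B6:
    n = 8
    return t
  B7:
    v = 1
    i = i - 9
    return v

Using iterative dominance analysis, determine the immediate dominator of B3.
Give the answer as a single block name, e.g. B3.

idom tree: B1←B0 B2←B0 B3←B0 B4←B1 B5←B1 B6←B3 B7←B5
Dom at joins:
  B3: preds {B1,B2}: {B0,B1} ∩ {B0,B2} = {B0}; idom=B0
  B5: preds {B1,B4}: {B0,B1} ∩ {B0,B1,B4} = {B0,B1}; idom=B1

idom(B3) = B0

Answer: B0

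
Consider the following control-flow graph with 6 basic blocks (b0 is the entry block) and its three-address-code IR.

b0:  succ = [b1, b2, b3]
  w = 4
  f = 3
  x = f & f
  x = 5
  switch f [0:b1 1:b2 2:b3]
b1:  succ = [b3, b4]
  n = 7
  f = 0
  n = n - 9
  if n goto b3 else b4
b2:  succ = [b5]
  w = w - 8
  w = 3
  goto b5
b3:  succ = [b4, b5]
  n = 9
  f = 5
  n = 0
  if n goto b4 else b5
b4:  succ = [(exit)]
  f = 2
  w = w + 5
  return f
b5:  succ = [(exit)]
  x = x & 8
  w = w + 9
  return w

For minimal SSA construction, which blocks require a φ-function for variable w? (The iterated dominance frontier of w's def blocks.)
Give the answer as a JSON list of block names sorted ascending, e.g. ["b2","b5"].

idom tree: b1←b0 b2←b0 b3←b0 b4←b0 b5←b0
Dom at joins:
  b3: preds {b0,b1}: {b0} ∩ {b0,b1} = {b0}; idom=b0
  b4: preds {b1,b3}: {b0,b1} ∩ {b0,b3} = {b0}; idom=b0
  b5: preds {b2,b3}: {b0,b2} ∩ {b0,b3} = {b0}; idom=b0

DF derivation:
  b3←b0: walk · to b0
  b3←b1: walk b1 to b0
  b4←b1: walk b1 to b0
  b4←b3: walk b3 to b0
  b5←b2: walk b2 to b0
  b5←b3: walk b3 to b0
  b0: DF=∅
  b1: DF={b3,b4}
  b2: DF={b5}
  b3: DF={b4,b5}
  b4: DF=∅
  b5: DF=∅

φ for w: defs {b0,b2,b4,b5}
  DF⁺ = {b5}

Answer: ["b5"]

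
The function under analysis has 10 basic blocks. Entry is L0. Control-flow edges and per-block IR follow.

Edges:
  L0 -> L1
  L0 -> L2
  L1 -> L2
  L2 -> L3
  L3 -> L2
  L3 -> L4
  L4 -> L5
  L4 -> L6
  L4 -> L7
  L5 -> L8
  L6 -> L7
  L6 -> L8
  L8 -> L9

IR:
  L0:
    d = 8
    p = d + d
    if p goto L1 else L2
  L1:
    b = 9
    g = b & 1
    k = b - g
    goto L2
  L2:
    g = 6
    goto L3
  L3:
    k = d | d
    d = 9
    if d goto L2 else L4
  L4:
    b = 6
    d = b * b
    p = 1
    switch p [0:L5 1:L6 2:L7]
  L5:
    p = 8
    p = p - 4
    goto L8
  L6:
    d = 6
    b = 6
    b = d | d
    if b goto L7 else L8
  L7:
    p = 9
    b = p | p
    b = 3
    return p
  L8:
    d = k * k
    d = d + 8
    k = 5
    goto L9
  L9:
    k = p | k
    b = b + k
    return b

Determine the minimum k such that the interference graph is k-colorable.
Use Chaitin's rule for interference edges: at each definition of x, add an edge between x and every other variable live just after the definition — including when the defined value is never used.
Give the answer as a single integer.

Per-block:
  L0 def {d,p} use ∅
  L1 def {b,g,k} use ∅
  L2 def {g} use ∅
  L3 def {d,k} use {d}
  L4 def {b,d,p} use ∅
  L5 def {p} use ∅
  L6 def {b,d} use ∅
  L7 def {b,p} use ∅
  L8 def {d,k} use {k}
  L9 def {b,k} use {b,k,p}

Live sets:
  L0 li=∅ lo={d}
  L1 li={d} lo={d}
  L2 li={d} lo={d}
  L3 li={d} lo={d,k}
  L4 li={k} lo={b,k,p}
  L5 li={b,k} lo={b,k,p}
  L6 li={k,p} lo={b,k,p}
  L7 li=∅ lo=∅
  L8 li={b,k,p} lo={b,k,p}
  L9 li={b,k,p} lo=∅

Interference:
  b: {d,g,k,p}
  d: {b,g,k,p}
  g: {b,d}
  k: {b,d,p}
  p: {b,d,k}

Chromatic number:
  lower bound: {b,d,k,p} mutually conflict ⇒ χ ≥ 4
  assign b→r0 d→r1 g→r2 k→r2 p→r3 — no edge inside a register ⇒ χ ≤ 4
  χ = 4

Answer: 4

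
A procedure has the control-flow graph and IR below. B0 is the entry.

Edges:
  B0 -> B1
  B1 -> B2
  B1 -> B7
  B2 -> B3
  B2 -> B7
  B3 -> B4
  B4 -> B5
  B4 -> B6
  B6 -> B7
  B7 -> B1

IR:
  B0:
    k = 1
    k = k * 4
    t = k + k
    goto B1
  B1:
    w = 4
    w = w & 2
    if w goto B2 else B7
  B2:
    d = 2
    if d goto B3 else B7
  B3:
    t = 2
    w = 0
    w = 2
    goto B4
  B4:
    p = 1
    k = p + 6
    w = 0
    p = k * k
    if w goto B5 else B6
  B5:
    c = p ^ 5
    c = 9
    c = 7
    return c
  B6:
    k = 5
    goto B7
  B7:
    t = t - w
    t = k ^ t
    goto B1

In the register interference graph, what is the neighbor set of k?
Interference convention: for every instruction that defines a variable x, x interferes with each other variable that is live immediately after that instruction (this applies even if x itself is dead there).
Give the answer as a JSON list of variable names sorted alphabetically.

Block summaries:
  B0: {k,t} / ∅
  B1: {w} / ∅
  B2: {d} / ∅
  B3: {t,w} / ∅
  B4: {k,p,w} / ∅
  B5: {c} / {p}
  B6: {k} / ∅
  B7: {t} / {k,t,w}

Backward fixpoint:
  live B0: ∅→{k,t}
  live B1: {k,t}→{k,t,w}
  live B2: {k,t,w}→{k,t,w}
  live B3: ∅→{t}
  live B4: {t}→{p,t,w}
  live B5: {p}→∅
  live B6: {t,w}→{k,t,w}
  live B7: {k,t,w}→{k,t}

Conflict graph:
  c↔∅
  d↔{k,t,w}
  k↔{d,t,w}
  p↔{t,w}
  t↔{d,k,p,w}
  w↔{d,k,p,t}

N(k) = ["d", "t", "w"]

Answer: ["d", "t", "w"]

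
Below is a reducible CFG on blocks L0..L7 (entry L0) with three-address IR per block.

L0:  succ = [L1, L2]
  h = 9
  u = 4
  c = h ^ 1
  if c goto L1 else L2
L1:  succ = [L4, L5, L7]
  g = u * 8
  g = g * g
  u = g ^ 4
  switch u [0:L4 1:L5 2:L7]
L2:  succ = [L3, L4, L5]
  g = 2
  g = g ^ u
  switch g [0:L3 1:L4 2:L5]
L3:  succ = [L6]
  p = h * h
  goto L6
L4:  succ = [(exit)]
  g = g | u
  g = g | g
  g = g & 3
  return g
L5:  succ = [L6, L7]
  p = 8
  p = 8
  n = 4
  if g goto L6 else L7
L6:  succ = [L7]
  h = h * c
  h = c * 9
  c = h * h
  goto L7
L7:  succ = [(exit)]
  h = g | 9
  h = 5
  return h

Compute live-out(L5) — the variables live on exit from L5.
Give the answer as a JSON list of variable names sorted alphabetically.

Answer: ["c", "g", "h"]

Derivation:
Block summaries:
  L0: {c,h,u} / ∅
  L1: {g,u} / {u}
  L2: {g} / {u}
  L3: {p} / {h}
  L4: {g} / {g,u}
  L5: {n,p} / {g}
  L6: {c,h} / {c,h}
  L7: {h} / {g}

Live sets:
  L0 li=∅ lo={c,h,u}
  L1 li={c,h,u} lo={c,g,h,u}
  L2 li={c,h,u} lo={c,g,h,u}
  L3 li={c,g,h} lo={c,g,h}
  L4 li={g,u} lo=∅
  L5 li={c,g,h} lo={c,g,h}
  L6 li={c,g,h} lo={g}
  L7 li={g} lo=∅

live-out(L5) = ["c", "g", "h"]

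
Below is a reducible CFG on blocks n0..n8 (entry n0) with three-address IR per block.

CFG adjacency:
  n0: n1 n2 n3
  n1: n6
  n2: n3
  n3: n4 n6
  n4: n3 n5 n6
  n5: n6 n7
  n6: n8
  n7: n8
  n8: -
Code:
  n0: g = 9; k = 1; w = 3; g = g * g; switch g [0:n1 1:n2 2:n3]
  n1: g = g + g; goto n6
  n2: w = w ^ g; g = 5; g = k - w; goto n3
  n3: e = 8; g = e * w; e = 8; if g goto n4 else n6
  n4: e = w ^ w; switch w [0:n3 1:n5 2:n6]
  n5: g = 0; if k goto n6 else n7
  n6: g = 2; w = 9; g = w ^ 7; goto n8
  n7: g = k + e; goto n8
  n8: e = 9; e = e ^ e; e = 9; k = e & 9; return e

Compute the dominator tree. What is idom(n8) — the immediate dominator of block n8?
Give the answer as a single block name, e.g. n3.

idom tree: n1←n0 n2←n0 n3←n0 n4←n3 n5←n4 n6←n0 n7←n5 n8←n0
Dom at joins:
  n3: preds {n0,n2,n4}: {n0} ∩ {n0,n2} ∩ {n0,n3,n4} = {n0}; idom=n0
  n6: preds {n1,n3,n4,n5}: {n0,n1} ∩ {n0,n3} ∩ {n0,n3,n4} ∩ {n0,n3,n4,n5} = {n0}; idom=n0
  n8: preds {n6,n7}: {n0,n6} ∩ {n0,n3,n4,n5,n7} = {n0}; idom=n0

idom(n8) = n0

Answer: n0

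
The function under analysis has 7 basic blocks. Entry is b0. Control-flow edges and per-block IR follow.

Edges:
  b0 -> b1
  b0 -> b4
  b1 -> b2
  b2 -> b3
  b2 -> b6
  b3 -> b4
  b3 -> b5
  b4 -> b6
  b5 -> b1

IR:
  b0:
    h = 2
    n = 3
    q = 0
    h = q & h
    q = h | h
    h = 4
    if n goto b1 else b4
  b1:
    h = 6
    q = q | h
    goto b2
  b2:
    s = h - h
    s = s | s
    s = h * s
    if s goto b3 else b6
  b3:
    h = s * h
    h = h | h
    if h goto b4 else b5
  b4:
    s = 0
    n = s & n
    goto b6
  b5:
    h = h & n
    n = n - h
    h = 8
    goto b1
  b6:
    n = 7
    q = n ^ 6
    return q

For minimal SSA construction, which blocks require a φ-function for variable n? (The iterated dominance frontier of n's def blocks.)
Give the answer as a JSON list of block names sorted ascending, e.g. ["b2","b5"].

idom tree: b1←b0 b2←b1 b3←b2 b4←b0 b5←b3 b6←b0
Join-block Dom:
  b1: preds {b0,b5}: {b0} ∩ {b0,b1,b2,b3,b5} = {b0}; idom=b0
  b4: preds {b0,b3}: {b0} ∩ {b0,b1,b2,b3} = {b0}; idom=b0
  b6: preds {b2,b4}: {b0,b1,b2} ∩ {b0,b4} = {b0}; idom=b0

Frontier:
  join b1 pred b0: · stop@b0
  join b1 pred b5: b5→b3→b2→b1 stop@b0
  join b4 pred b0: · stop@b0
  join b4 pred b3: b3→b2→b1 stop@b0
  join b6 pred b2: b2→b1 stop@b0
  join b6 pred b4: b4 stop@b0
  b0 → ∅
  b1 → {b1,b4,b6}
  b2 → {b1,b4,b6}
  b3 → {b1,b4}
  b4 → {b6}
  b5 → {b1}
  b6 → ∅

φ for n: defs {b0,b4,b5,b6}
  DF⁺ = {b1,b4,b6}

Answer: ["b1", "b4", "b6"]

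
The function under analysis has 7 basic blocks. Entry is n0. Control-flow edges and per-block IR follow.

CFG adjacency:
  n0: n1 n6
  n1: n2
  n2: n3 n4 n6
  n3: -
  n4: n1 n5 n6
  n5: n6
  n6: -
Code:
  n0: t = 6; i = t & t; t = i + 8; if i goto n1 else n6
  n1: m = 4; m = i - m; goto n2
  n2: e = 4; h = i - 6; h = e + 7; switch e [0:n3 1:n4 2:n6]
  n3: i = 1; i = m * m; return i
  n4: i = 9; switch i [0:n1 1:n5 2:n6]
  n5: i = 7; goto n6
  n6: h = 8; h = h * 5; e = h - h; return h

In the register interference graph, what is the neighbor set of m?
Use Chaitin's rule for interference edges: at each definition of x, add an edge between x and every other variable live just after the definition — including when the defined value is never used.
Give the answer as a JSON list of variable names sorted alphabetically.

Answer: ["e", "h", "i"]

Working:
Block summaries:
  n0 def {i,t} use ∅
  n1 def {m} use {i}
  n2 def {e,h} use {i}
  n3 def {i} use {m}
  n4 def {i} use ∅
  n5 def {i} use ∅
  n6 def {e,h} use ∅

Backward fixpoint:
  live n0: ∅→{i}
  live n1: {i}→{i,m}
  live n2: {i,m}→{m}
  live n3: {m}→∅
  live n4: ∅→{i}
  live n5: ∅→∅
  live n6: ∅→∅

Conflict graph:
  e↔{h,i,m}
  h↔{e,m}
  i↔{e,m,t}
  m↔{e,h,i}
  t↔{i}

N(m) = ["e", "h", "i"]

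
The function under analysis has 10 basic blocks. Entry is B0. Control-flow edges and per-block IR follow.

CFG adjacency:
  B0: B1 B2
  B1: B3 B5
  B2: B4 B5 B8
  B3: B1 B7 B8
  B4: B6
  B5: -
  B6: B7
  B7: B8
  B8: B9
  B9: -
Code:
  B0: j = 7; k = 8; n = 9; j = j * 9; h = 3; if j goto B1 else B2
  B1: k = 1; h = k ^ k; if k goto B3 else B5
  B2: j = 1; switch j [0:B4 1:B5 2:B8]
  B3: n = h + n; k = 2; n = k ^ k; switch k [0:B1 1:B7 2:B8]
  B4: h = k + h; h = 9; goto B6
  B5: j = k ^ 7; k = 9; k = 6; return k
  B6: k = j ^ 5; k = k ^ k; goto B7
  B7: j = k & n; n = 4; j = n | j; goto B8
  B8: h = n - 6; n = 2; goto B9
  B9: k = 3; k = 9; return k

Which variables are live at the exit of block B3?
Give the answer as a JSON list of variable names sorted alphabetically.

Block summaries:
  B0: def={h,j,k,n} ue=∅
  B1: def={h,k} ue=∅
  B2: def={j} ue=∅
  B3: def={k,n} ue={h,n}
  B4: def={h} ue={h,k}
  B5: def={j,k} ue={k}
  B6: def={k} ue={j}
  B7: def={j,n} ue={k,n}
  B8: def={h,n} ue={n}
  B9: def={k} ue=∅

Liveness:
  B0 li=∅ lo={h,k,n}
  B1 li={n} lo={h,k,n}
  B2 li={h,k,n} lo={h,j,k,n}
  B3 li={h,n} lo={k,n}
  B4 li={h,j,k,n} lo={j,n}
  B5 li={k} lo=∅
  B6 li={j,n} lo={k,n}
  B7 li={k,n} lo={n}
  B8 li={n} lo=∅
  B9 li=∅ lo=∅

live-out(B3) = ["k", "n"]

Answer: ["k", "n"]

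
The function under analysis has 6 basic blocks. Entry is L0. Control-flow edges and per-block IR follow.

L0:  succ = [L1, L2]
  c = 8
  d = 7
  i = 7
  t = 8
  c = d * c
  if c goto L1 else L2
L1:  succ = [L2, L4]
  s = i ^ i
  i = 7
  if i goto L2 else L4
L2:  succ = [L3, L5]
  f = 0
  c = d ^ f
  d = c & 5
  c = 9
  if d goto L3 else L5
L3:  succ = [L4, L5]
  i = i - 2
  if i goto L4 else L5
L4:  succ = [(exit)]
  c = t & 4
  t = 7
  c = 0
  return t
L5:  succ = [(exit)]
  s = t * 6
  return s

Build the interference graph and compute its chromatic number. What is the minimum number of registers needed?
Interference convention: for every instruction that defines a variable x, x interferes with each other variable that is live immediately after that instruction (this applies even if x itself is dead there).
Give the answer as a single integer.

Block summaries:
  L0 def {c,d,i,t} use ∅
  L1 def {i,s} use {i}
  L2 def {c,d,f} use {d}
  L3 def {i} use {i}
  L4 def {c,t} use {t}
  L5 def {s} use {t}

Live sets:
  L0: in=∅ out={d,i,t}
  L1: in={d,i,t} out={d,i,t}
  L2: in={d,i,t} out={i,t}
  L3: in={i,t} out={t}
  L4: in={t} out=∅
  L5: in={t} out=∅

Interfere edges:
  c — {d,i,t}
  d — {c,f,i,s,t}
  f — {d,i,t}
  i — {c,d,f,t}
  s — {d,t}
  t — {c,d,f,i,s}

Colouring:
  {c,d,i,t} pairwise interfere (4-clique) ⇒ χ ≥ 4
  4-colouring: c0={d}  c1={t}  c2={i,s}  c3={c,f}
  χ = 4

Answer: 4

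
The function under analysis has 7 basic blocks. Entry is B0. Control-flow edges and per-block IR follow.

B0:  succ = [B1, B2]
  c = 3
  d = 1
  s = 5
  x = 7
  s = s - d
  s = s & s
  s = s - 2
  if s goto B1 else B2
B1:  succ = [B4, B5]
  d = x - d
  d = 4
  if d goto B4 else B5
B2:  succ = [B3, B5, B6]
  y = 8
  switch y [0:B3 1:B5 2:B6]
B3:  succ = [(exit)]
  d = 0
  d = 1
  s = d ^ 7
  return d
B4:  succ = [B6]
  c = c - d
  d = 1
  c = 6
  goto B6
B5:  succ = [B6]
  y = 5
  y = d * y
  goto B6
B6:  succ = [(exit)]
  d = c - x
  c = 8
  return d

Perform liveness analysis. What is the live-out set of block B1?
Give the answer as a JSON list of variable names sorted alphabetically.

Per-block:
  B0: {c,d,s,x} / ∅
  B1: {d} / {d,x}
  B2: {y} / ∅
  B3: {d,s} / ∅
  B4: {c,d} / {c,d}
  B5: {y} / {d}
  B6: {c,d} / {c,x}

Backward fixpoint:
  B0 li=∅ lo={c,d,x}
  B1 li={c,d,x} lo={c,d,x}
  B2 li={c,d,x} lo={c,d,x}
  B3 li=∅ lo=∅
  B4 li={c,d,x} lo={c,x}
  B5 li={c,d,x} lo={c,x}
  B6 li={c,x} lo=∅

live-out(B1) = ["c", "d", "x"]

Answer: ["c", "d", "x"]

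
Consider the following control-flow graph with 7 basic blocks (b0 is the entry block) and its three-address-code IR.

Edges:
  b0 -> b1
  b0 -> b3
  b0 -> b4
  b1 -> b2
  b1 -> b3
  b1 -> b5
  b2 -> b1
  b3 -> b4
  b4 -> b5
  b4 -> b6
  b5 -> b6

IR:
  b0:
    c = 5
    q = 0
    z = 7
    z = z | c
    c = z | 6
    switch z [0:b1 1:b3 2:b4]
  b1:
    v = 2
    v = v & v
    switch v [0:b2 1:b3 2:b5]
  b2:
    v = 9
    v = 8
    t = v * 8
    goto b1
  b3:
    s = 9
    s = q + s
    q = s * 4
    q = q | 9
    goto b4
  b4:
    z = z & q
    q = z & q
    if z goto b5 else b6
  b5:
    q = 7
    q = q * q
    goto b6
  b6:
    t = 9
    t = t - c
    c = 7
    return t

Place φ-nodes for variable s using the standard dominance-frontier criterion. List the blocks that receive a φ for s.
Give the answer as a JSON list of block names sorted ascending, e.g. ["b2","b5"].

Answer: ["b4", "b5", "b6"]

Analysis:
idom tree: b1←b0 b2←b1 b3←b0 b4←b0 b5←b0 b6←b0
Join-block Dom:
  b1: preds {b0,b2}: {b0} ∩ {b0,b1,b2} = {b0}; idom=b0
  b3: preds {b0,b1}: {b0} ∩ {b0,b1} = {b0}; idom=b0
  b4: preds {b0,b3}: {b0} ∩ {b0,b3} = {b0}; idom=b0
  b5: preds {b1,b4}: {b0,b1} ∩ {b0,b4} = {b0}; idom=b0
  b6: preds {b4,b5}: {b0,b4} ∩ {b0,b5} = {b0}; idom=b0

DF derivation:
  b1←b0: walk · to b0
  b1←b2: walk b2→b1 to b0
  b3←b0: walk · to b0
  b3←b1: walk b1 to b0
  b4←b0: walk · to b0
  b4←b3: walk b3 to b0
  b5←b1: walk b1 to b0
  b5←b4: walk b4 to b0
  b6←b4: walk b4 to b0
  b6←b5: walk b5 to b0
  DF(b0)=∅
  DF(b1)={b1,b3,b5}
  DF(b2)={b1}
  DF(b3)={b4}
  DF(b4)={b5,b6}
  DF(b5)={b6}
  DF(b6)=∅

φ for s: defs {b3}
  DF⁺ = {b4,b5,b6}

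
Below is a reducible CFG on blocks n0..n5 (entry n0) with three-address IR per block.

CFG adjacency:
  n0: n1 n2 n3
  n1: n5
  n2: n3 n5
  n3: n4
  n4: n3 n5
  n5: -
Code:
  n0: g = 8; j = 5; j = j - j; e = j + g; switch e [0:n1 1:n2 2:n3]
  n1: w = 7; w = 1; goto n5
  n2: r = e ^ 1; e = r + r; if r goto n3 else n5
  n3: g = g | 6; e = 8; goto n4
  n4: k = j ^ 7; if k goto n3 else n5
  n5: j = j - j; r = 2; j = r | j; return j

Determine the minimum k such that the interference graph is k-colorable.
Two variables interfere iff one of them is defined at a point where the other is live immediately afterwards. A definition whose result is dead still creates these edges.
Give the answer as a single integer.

def/use:
  n0 def {e,g,j} use ∅
  n1 def {w} use ∅
  n2 def {e,r} use {e}
  n3 def {e,g} use {g}
  n4 def {k} use {j}
  n5 def {j,r} use {j}

Liveness:
  live n0: ∅→{e,g,j}
  live n1: {j}→{j}
  live n2: {e,g,j}→{g,j}
  live n3: {g,j}→{g,j}
  live n4: {g,j}→{g,j}
  live n5: {j}→∅

Interference:
  e↔{g,j,r}
  g↔{e,j,k,r}
  j↔{e,g,k,r,w}
  k↔{g,j}
  r↔{e,g,j}
  w↔{j}

Registers:
  {e,g,j,r} pairwise interfere (4-clique) ⇒ χ ≥ 4
  assign e→R2 g→R1 j→R0 k→R2 r→R3 w→R1 — no edge inside a register ⇒ χ ≤ 4
  χ = 4

Answer: 4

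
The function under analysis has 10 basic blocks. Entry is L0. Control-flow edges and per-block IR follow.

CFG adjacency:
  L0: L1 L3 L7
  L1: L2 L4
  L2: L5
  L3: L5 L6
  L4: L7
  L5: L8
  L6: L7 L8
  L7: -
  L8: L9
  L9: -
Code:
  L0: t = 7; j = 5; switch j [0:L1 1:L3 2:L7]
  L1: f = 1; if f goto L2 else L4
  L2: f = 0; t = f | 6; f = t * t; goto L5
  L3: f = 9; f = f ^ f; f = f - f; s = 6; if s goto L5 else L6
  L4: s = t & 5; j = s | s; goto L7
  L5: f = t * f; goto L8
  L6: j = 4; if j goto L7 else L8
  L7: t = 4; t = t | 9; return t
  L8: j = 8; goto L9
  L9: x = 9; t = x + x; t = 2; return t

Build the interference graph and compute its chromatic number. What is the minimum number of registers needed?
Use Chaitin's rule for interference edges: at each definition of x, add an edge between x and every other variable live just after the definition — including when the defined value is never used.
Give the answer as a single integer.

Block summaries:
  L0 def {j,t} use ∅
  L1 def {f} use ∅
  L2 def {f,t} use ∅
  L3 def {f,s} use ∅
  L4 def {j,s} use {t}
  L5 def {f} use {f,t}
  L6 def {j} use ∅
  L7 def {t} use ∅
  L8 def {j} use ∅
  L9 def {t,x} use ∅

Backward fixpoint:
  live L0: ∅→{t}
  live L1: {t}→{t}
  live L2: ∅→{f,t}
  live L3: {t}→{f,t}
  live L4: {t}→∅
  live L5: {f,t}→∅
  live L6: ∅→∅
  live L7: ∅→∅
  live L8: ∅→∅
  live L9: ∅→∅

Interfere edges:
  f: {s,t}
  j: {t}
  s: {f,t}
  t: {f,j,s}
  x: ∅

Registers:
  clique {f,s,t} ⇒ need ≥ 3
  3-colouring: r0={t,x}  r1={f,j}  r2={s}
  χ = 3

Answer: 3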